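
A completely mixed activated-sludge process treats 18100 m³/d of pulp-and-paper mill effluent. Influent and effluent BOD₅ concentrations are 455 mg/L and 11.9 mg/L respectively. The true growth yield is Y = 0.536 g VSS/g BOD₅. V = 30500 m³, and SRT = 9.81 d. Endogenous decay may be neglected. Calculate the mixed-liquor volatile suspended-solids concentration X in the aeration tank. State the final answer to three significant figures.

Without decay, X = Y Q (S₀−S) θ_c / V = 0.536 × 18100 × (455 − 11.9) × 9.81 / 30500 = 1383 mg/L.

X ≈ 1380 mg/L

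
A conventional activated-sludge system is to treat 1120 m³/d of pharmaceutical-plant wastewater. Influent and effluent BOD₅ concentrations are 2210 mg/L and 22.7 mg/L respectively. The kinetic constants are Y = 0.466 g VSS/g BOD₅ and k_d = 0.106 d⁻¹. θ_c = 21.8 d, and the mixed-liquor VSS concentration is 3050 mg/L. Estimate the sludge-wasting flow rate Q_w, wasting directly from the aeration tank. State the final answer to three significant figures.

Steady-state biomass mass balance: V·X·(1 + k_d·θ_c) = Y·Q·(S₀ − S)·θ_c, so V = 0.466 × 1120 × (2210 − 22.7) × 21.8 / [3050 × (1 + 0.106 × 21.8)] = 2.49×10^7 / 10098 = 2465 m³.
For wasting at MLVSS concentration, Q_w = V/θ_c = 2465/21.8 = 113.1 m³/d.

Q_w ≈ 113 m³/d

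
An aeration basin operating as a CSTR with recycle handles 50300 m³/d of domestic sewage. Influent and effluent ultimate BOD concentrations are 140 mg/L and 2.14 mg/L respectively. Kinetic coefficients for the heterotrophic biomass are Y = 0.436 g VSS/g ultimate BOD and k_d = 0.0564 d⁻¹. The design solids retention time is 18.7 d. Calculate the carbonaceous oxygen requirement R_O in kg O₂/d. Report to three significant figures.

Correct the yield for decay: Y_obs = Y/(1 + k_d θ_c) = 0.436 / (1 + 0.0564 × 18.7) = 0.436 / 2.055 = 0.2122.
ΔS = 140 − 2.14 = 137.9 mg/L, so the substrate removal rate is 50300 × 137.9/1000 = 6934 kg ultimate BOD/d.
Net sludge production P_X = 0.2122 × 6934 = 1471 kg VSS/d.
R_O = Q·(S₀ − S) − 1.42·P_X = 6934 − 1.42 × 1471 = 4845 kg O₂/d.

R_O ≈ 4840 kg O₂/d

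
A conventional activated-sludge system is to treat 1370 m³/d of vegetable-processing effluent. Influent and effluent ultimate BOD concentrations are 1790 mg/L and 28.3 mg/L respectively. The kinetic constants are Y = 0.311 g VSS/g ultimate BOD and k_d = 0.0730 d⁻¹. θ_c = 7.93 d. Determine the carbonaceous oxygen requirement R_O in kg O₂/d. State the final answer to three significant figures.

R_O ≈ 1740 kg O₂/d

Observed yield with endogenous decay: Y_obs = Y / (1 + k_d·θ_c) = 0.311 / (1 + 0.0730 × 7.93) = 0.311 / 1.579 = 0.1970 g VSS/g ultimate BOD.
Mass of ultimate BOD removed per day: Q(S₀ − S) = 1370 × 1762 g/m³ = 2414 kg/d.
Biomass synthesised: P_X = Y_obs × 2414 = 475.4 kg VSS/d.
R_O = Q·(S₀ − S) − 1.42·P_X = 2414 − 1.42 × 475.4 = 1738 kg O₂/d.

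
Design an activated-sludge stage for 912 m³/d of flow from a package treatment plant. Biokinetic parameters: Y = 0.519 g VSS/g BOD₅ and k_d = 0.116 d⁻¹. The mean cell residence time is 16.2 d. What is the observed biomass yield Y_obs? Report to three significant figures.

Y_obs ≈ 0.180 g VSS/g BOD₅

Correct the yield for decay: Y_obs = Y/(1 + k_d θ_c) = 0.519 / (1 + 0.116 × 16.2) = 0.519 / 2.879 = 0.1803.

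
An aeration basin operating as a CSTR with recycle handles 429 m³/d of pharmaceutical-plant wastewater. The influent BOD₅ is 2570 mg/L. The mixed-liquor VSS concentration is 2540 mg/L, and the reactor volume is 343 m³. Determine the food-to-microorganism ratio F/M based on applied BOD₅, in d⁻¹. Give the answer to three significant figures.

F/M = applied load / biomass = Q·S₀/(V·X) = 429 × 2570 / (343.0 × 2540) = 1.266 d⁻¹.

F/M ≈ 1.27 d⁻¹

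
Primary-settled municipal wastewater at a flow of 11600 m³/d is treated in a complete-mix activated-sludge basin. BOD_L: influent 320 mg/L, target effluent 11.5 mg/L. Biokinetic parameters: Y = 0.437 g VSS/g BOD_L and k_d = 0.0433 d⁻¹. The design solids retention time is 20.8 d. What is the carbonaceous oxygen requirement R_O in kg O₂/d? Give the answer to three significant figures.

R_O ≈ 2410 kg O₂/d

Observed yield with endogenous decay: Y_obs = Y / (1 + k_d·θ_c) = 0.437 / (1 + 0.0433 × 20.8) = 0.437 / 1.901 = 0.2299 g VSS/g BOD_L.
ΔS = 320 − 11.5 = 308.5 mg/L, so the substrate removal rate is 11600 × 308.5/1000 = 3579 kg BOD_L/d.
Biomass synthesised: P_X = Y_obs × 3579 = 822.8 kg VSS/d.
R_O = Q·ΔS − 1.42 P_X = 3579 − 1168 = 2410 kg O₂/d.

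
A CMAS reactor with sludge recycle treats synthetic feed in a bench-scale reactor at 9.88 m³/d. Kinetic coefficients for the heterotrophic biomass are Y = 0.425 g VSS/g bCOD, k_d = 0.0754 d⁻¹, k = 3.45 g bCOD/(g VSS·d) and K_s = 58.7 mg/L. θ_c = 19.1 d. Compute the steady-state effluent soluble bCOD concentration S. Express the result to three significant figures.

For a completely mixed reactor with recycle the Lawrence–McCarty relation gives S = K_s·(1 + k_d·θ_c) / [θ_c·(Y·k − k_d) − 1] = 58.7 × (1 + 0.0754 × 19.1) / [19.1 × (0.425 × 3.45 − 0.0754) − 1] = 143.2 / 25.57 = 5.603 mg/L.

S ≈ 5.60 mg/L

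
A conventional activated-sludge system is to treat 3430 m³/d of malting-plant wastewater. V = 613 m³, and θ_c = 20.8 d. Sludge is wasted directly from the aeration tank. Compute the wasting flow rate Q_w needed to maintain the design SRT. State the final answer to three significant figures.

Q_w ≈ 29.5 m³/d

Wasting from the aeration tank: Q_w = V / θ_c = 613.0 / 20.8 = 29.47 m³/d.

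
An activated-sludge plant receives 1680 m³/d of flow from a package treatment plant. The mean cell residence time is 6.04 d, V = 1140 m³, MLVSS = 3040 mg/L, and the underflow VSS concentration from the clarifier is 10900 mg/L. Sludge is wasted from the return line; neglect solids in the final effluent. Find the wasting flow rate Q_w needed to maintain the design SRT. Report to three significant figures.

Q_w ≈ 52.6 m³/d

Wasting from the return line (neglecting effluent solids): Q_w = V·X / (θ_c·X_r) = 1140 × 3040 / (6.04 × 10900) = 52.64 m³/d.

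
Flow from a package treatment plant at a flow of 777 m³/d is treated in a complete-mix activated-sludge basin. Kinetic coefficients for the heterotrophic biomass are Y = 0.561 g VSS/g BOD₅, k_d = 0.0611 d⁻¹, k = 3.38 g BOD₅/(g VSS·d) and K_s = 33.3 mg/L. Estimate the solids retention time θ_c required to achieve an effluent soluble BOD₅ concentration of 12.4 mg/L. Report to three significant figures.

From 1/θ_c = Y·k·S/(K_s + S) − k_d: Y·k·S/(K_s+S) = 0.561 × 3.38 × 12.4 / (33.3 + 12.4) = 0.5145 d⁻¹.
1/θ_c = 0.5145 − 0.0611 = 0.4534 d⁻¹, so θ_c = 2.206 d.

θ_c ≈ 2.21 d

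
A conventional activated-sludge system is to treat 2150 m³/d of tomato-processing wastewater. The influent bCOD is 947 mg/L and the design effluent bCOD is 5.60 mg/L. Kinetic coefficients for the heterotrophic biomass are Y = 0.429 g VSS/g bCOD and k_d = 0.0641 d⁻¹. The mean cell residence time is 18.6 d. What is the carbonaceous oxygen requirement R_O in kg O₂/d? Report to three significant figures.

R_O ≈ 1460 kg O₂/d

The observed yield is Y_obs = Y/(1 + k_d·θ_c) = 0.429 / (1 + 0.0641 × 18.6) = 0.429 / 2.192 = 0.1957 g VSS per g bCOD removed.
Substrate removed = Q·(S₀ − S) = 2150 m³/d × (947 − 5.60) g/m³ = 2.02×10^6 g/d = 2024 kg/d.
Biomass synthesised: P_X = Y_obs × 2024 = 396.1 kg VSS/d.
Carbonaceous O₂ demand = substrate oxidised − cell-mass equivalent = 2024 − 1.42 × 396.1 = 1462 kg O₂/d.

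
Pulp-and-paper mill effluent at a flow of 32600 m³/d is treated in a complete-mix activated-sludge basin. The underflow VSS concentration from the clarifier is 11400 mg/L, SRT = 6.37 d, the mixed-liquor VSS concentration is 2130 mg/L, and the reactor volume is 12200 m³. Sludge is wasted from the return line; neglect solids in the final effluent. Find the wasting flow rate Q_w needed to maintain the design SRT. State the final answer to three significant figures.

θ_c = V·X/(Q_w·X_r) when wasting from the recycle, so Q_w = V·X/(θ_c·X_r) = 12200 × 2130 / (6.37 × 11400) = 357.8 m³/d.

Q_w ≈ 358 m³/d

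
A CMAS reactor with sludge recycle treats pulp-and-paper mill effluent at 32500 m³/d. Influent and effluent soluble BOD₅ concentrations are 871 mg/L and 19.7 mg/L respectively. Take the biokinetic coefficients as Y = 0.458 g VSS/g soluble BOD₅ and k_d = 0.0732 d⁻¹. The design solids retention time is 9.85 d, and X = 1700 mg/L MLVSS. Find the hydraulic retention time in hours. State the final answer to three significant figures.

From the SRT design equation V = Y Q (S₀−S) θ_c / [X (1 + k_d θ_c)] = 0.458 × 32500 × (871 − 19.7) × 9.85 / [1700 × (1 + 0.0732 × 9.85)] = 1.25×10^8 / 2926 = 42661 m³.
τ = V/Q = 42661/32500 = 1.313 d, or 31.50 h.

τ ≈ 31.5 h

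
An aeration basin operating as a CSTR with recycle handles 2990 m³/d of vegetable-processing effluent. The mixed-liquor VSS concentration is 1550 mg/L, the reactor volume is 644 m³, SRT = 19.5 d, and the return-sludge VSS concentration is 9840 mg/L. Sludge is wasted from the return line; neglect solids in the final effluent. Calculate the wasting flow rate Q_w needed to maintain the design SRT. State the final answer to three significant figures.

Q_w ≈ 5.20 m³/d

θ_c = V·X/(Q_w·X_r) when wasting from the recycle, so Q_w = V·X/(θ_c·X_r) = 644.0 × 1550 / (19.5 × 9840) = 5.202 m³/d.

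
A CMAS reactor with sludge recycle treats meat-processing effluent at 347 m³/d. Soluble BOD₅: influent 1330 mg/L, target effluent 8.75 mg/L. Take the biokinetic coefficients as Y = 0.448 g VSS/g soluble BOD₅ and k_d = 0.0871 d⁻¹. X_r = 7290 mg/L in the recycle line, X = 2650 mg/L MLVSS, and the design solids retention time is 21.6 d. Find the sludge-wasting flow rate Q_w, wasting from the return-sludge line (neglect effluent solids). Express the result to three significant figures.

From the SRT design equation V = Y Q (S₀−S) θ_c / [X (1 + k_d θ_c)] = 0.448 × 347 × (1330 − 8.75) × 21.6 / [2650 × (1 + 0.0871 × 21.6)] = 4.44×10^6 / 7636 = 581.0 m³.
θ_c = V·X/(Q_w·X_r) when wasting from the recycle, so Q_w = V·X/(θ_c·X_r) = 581.0 × 2650 / (21.6 × 7290) = 9.778 m³/d.

Q_w ≈ 9.78 m³/d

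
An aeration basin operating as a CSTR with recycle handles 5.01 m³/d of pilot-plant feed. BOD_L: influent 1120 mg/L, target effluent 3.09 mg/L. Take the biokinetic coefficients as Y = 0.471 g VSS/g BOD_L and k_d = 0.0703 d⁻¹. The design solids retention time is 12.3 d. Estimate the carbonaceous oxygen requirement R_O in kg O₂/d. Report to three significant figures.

R_O ≈ 3.59 kg O₂/d

Observed yield with endogenous decay: Y_obs = Y / (1 + k_d·θ_c) = 0.471 / (1 + 0.0703 × 12.3) = 0.471 / 1.865 = 0.2526 g VSS/g BOD_L.
ΔS = 1120 − 3.09 = 1117 mg/L, so the substrate removal rate is 5.01 × 1117/1000 = 5.596 kg BOD_L/d.
Net sludge production P_X = 0.2526 × 5.596 = 1.413 kg VSS/d.
R_O = Q·ΔS − 1.42 P_X = 5.596 − 2.007 = 3.589 kg O₂/d.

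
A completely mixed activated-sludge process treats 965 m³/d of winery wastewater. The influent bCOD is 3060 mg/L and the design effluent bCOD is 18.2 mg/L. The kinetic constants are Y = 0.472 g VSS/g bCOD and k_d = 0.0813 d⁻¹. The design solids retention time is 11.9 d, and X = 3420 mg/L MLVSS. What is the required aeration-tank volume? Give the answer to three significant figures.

Rearranging the biomass balance for a CMAS with decay, V = Y·Q·ΔS·θ_c / [X·(1+k_d θ_c)] = 0.472 × 965 × (3060 − 18.2) × 11.9 / [3420 × (1 + 0.0813 × 11.9)] = 1.65×10^7 / 6729 = 2450 m³.

V ≈ 2450 m³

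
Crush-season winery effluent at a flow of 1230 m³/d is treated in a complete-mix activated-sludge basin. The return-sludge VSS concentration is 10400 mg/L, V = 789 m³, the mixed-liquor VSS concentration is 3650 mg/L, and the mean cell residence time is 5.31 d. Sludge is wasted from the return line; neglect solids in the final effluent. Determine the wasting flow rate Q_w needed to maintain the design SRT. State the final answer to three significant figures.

θ_c = V·X/(Q_w·X_r) when wasting from the recycle, so Q_w = V·X/(θ_c·X_r) = 789.0 × 3650 / (5.31 × 10400) = 52.15 m³/d.

Q_w ≈ 52.1 m³/d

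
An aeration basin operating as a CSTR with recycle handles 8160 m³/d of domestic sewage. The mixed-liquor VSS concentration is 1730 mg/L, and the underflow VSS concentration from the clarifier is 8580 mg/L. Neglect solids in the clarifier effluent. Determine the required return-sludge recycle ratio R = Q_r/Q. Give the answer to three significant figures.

R ≈ 0.253

Mass balance around the secondary clarifier (neglecting effluent solids): R = X / (X_r − X) = 1730 / (8580 − 1730) = 0.2526.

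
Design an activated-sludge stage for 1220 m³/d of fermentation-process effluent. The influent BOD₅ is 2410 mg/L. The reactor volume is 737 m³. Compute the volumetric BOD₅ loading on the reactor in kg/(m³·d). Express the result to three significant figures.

Volumetric loading L_v = Q·S₀ / V = 1220 × 2410 g/m³ / 737.0 m³ = 3989 g/(m³·d) = 3.989 kg BOD₅/(m³·d).

L_v ≈ 3.99 kg BOD₅/(m³·d)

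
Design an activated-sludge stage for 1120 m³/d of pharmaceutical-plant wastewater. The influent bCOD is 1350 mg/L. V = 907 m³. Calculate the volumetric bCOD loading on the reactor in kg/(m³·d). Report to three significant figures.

L_v ≈ 1.67 kg bCOD/(m³·d)

Applied bCOD load per unit volume = Q·S₀/V = (1120 × 1350/1000)/907.0 = 1.667 kg bCOD·m⁻³·d⁻¹.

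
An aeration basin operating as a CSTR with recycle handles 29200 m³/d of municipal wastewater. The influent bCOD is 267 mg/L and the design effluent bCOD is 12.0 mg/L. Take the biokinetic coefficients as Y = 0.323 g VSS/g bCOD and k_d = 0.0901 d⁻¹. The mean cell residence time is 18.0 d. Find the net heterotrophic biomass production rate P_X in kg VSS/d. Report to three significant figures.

Y_obs = Y / (1 + k_d θ_c) = 0.323 / (1 + 0.0901 × 18.0) = 0.323 / 2.622 = 0.1232.
Mass of bCOD removed per day: Q(S₀ − S) = 29200 × 255.0 g/m³ = 7446 kg/d.
P_X = Y_obs · Q(S₀ − S) = 0.1232 × 7446 = 917.3 kg VSS/d.

P_X ≈ 917 kg VSS/d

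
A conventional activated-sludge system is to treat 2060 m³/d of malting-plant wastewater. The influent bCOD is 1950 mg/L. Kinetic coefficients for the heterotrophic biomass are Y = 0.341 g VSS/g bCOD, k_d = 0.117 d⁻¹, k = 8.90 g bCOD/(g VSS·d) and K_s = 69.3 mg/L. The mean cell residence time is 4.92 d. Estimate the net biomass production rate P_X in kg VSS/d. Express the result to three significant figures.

From the Monod/SRT balance for a CMAS, S = K_s·(1+k_d θ_c)/[θ_c·(Y k − k_d) − 1] = 69.3 × (1 + 0.117 × 4.92) / [4.92 × (0.341 × 8.90 − 0.117) − 1] = 109.2 / 13.36 = 8.175 mg/L.
Correct the yield for decay: Y_obs = Y/(1 + k_d θ_c) = 0.341 / (1 + 0.117 × 4.92) = 0.341 / 1.576 = 0.2164.
ΔS = 1950 − 8.18 = 1942 mg/L, so the substrate removal rate is 2060 × 1942/1000 = 4000 kg bCOD/d.
So the net sludge growth is P_X = 0.2164 × 4000 = 865.7 kg VSS/d.

P_X ≈ 866 kg VSS/d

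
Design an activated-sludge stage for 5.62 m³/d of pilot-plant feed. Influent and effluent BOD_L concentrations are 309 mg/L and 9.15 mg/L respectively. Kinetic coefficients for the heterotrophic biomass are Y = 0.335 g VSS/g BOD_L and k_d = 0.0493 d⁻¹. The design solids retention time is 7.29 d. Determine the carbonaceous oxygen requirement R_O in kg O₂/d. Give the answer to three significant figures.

The observed yield is Y_obs = Y/(1 + k_d·θ_c) = 0.335 / (1 + 0.0493 × 7.29) = 0.335 / 1.359 = 0.2464 g VSS per g BOD_L removed.
Mass of BOD_L removed per day: Q(S₀ − S) = 5.62 × 299.9 g/m³ = 1.685 kg/d.
Net sludge production P_X = 0.2464 × 1.685 = 0.4153 kg VSS/d.
Carbonaceous O₂ demand = substrate oxidised − cell-mass equivalent = 1.685 − 1.42 × 0.4153 = 1.095 kg O₂/d.

R_O ≈ 1.10 kg O₂/d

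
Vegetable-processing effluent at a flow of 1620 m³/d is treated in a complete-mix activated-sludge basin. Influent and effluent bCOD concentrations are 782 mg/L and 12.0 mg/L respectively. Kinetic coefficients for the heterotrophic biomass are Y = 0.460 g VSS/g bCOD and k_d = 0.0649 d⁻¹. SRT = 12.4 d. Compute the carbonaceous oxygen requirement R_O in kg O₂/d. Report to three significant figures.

R_O ≈ 796 kg O₂/d

Correct the yield for decay: Y_obs = Y/(1 + k_d θ_c) = 0.460 / (1 + 0.0649 × 12.4) = 0.460 / 1.805 = 0.2549.
Substrate removed = Q·(S₀ − S) = 1620 m³/d × (782 − 12.0) g/m³ = 1.25×10^6 g/d = 1247 kg/d.
P_X = Y_obs·Q·(S₀ − S) = 0.2549 × 1247 = 317.9 kg VSS/d.
R_O = Q·(S₀ − S) − 1.42·P_X = 1247 − 1.42 × 317.9 = 795.9 kg O₂/d.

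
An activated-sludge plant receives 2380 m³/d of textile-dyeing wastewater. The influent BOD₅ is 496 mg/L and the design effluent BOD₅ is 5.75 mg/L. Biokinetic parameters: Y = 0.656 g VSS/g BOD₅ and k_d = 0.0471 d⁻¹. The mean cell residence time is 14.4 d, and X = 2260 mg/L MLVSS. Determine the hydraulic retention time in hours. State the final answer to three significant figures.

τ ≈ 29.3 h

From the SRT design equation V = Y Q (S₀−S) θ_c / [X (1 + k_d θ_c)] = 0.656 × 2380 × (496 − 5.75) × 14.4 / [2260 × (1 + 0.0471 × 14.4)] = 1.1×10^7 / 3793 = 2906 m³.
HRT = V/Q = 2906 m³ / 2380 m³·d⁻¹ = 1.221 d × 24 = 29.30 h.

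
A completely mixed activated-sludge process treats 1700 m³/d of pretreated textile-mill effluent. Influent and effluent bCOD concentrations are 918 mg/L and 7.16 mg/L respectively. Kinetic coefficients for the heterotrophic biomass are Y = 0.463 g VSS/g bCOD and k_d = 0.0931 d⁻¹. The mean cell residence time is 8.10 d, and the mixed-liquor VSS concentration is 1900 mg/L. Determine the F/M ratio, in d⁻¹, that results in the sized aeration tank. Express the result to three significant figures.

F/M ≈ 0.471 d⁻¹

Rearranging the biomass balance for a CMAS with decay, V = Y·Q·ΔS·θ_c / [X·(1+k_d θ_c)] = 0.463 × 1700 × (918 − 7.16) × 8.10 / [1900 × (1 + 0.0931 × 8.10)] = 5.81×10^6 / 3333 = 1742 m³.
F/M = applied load / biomass = Q·S₀/(V·X) = 1700 × 918 / (1742 × 1900) = 0.4714 d⁻¹.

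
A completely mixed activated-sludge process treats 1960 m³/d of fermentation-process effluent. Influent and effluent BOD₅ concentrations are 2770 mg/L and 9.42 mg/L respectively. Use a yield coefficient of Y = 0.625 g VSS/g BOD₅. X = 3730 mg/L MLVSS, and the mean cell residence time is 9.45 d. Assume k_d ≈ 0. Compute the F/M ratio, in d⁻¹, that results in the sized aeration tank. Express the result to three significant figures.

F/M ≈ 0.170 d⁻¹

With k_d = 0 the design equation reduces to V = Y Q (S₀−S) θ_c / X = 0.625 × 1960 × (2770 − 9.42) × 9.45 / 3730 = 8568 m³.
F/M = Q·S₀ / (V·X) = 1960 × 2770 / (8568 × 3730) = 0.1699 g BOD₅·(g VSS·d)⁻¹.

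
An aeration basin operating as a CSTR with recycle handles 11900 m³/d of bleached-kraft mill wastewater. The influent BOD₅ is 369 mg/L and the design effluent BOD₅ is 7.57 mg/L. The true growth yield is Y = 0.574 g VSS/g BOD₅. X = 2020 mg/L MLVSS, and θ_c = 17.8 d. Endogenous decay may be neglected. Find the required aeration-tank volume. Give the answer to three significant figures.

Biomass mass balance (decay neglected): V·X = Y·Q·(S₀ − S)·θ_c, so V = 0.574 × 11900 × (369 − 7.57) × 17.8 / 2020 = 21755 m³.

V ≈ 21800 m³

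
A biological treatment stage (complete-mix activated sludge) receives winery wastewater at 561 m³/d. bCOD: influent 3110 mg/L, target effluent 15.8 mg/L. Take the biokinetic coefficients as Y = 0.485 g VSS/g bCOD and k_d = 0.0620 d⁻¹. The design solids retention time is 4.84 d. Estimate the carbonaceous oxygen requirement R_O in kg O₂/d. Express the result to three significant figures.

R_O ≈ 816 kg O₂/d

Y_obs = Y / (1 + k_d θ_c) = 0.485 / (1 + 0.0620 × 4.84) = 0.485 / 1.300 = 0.3731.
Q·(S₀ − S) = 561 × (3110 − 15.8) × 10⁻³ = 1736 kg/d removed.
Net sludge production P_X = 0.3731 × 1736 = 647.6 kg VSS/d.
R_O = Q·ΔS − 1.42 P_X = 1736 − 919.5 = 816.3 kg O₂/d.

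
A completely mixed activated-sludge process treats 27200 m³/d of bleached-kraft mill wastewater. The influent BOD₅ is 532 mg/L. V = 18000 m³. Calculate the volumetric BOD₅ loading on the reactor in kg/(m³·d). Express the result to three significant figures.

Applied BOD₅ load per unit volume = Q·S₀/V = (27200 × 532/1000)/18000 = 0.8039 kg BOD₅·m⁻³·d⁻¹.

L_v ≈ 0.804 kg BOD₅/(m³·d)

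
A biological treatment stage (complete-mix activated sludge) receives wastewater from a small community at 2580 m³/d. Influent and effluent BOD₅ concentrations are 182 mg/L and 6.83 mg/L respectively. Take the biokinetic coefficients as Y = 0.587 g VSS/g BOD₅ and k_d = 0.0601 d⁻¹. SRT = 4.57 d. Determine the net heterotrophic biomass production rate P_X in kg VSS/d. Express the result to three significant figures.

Correct the yield for decay: Y_obs = Y/(1 + k_d θ_c) = 0.587 / (1 + 0.0601 × 4.57) = 0.587 / 1.275 = 0.4605.
Mass of BOD₅ removed per day: Q(S₀ − S) = 2580 × 175.2 g/m³ = 451.9 kg/d.
So the net sludge growth is P_X = 0.4605 × 451.9 = 208.1 kg VSS/d.

P_X ≈ 208 kg VSS/d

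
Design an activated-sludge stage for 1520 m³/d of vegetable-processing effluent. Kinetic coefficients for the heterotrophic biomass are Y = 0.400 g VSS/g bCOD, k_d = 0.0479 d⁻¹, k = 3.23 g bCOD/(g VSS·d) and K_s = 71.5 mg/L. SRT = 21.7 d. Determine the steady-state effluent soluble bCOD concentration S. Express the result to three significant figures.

S ≈ 5.61 mg/L

Effluent substrate depends only on kinetics and SRT: S = K_s(1 + k_d θ_c) / [θ_c(Yk − k_d) − 1] = 71.5 × (1 + 0.0479 × 21.7) / [21.7 × (0.400 × 3.23 − 0.0479) − 1] = 145.8 / 26.00 = 5.609 mg/L.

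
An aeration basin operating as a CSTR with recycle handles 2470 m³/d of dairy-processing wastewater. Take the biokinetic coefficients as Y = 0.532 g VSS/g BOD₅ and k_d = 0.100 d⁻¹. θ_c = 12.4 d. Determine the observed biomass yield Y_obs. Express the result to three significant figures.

Y_obs = Y / (1 + k_d θ_c) = 0.532 / (1 + 0.100 × 12.4) = 0.532 / 2.240 = 0.2375.

Y_obs ≈ 0.237 g VSS/g BOD₅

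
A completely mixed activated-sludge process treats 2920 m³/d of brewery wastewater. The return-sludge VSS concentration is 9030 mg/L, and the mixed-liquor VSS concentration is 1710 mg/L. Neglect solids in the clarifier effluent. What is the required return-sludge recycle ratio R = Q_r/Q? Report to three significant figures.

Solids balance on the clarifier gives (1+R)X = R·X_r, so R = X/(X_r − X) = 1710 / (9030 − 1710) = 0.2336.

R ≈ 0.234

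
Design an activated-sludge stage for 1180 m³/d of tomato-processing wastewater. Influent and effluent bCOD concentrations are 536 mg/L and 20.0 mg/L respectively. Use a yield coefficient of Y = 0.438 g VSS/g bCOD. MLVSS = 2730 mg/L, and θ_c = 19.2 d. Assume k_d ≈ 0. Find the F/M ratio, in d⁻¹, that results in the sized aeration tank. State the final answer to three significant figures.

F/M ≈ 0.124 d⁻¹

With k_d = 0 the design equation reduces to V = Y Q (S₀−S) θ_c / X = 0.438 × 1180 × (536 − 20.0) × 19.2 / 2730 = 1876 m³.
F/M = applied load / biomass = Q·S₀/(V·X) = 1180 × 536 / (1876 × 2730) = 0.1235 d⁻¹.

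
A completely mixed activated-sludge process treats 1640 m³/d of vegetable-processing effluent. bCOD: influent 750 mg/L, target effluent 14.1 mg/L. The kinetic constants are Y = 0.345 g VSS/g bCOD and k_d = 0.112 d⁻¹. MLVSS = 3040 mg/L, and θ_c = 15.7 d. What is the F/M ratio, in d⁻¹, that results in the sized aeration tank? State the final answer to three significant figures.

From the SRT design equation V = Y Q (S₀−S) θ_c / [X (1 + k_d θ_c)] = 0.345 × 1640 × (750 − 14.1) × 15.7 / [3040 × (1 + 0.112 × 15.7)] = 6.54×10^6 / 8386 = 779.6 m³.
F/M = Q·S₀ / (V·X) = 1640 × 750 / (779.6 × 3040) = 0.5190 g bCOD·(g VSS·d)⁻¹.

F/M ≈ 0.519 d⁻¹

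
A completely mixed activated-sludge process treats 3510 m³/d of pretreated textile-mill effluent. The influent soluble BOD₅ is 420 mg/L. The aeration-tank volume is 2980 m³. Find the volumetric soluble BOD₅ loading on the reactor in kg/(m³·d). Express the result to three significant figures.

Applied soluble BOD₅ load per unit volume = Q·S₀/V = (3510 × 420/1000)/2980 = 0.4947 kg soluble BOD₅·m⁻³·d⁻¹.

L_v ≈ 0.495 kg soluble BOD₅/(m³·d)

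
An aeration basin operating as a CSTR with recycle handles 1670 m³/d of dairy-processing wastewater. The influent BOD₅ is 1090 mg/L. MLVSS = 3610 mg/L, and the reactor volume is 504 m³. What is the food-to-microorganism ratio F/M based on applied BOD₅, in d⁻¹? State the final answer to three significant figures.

F/M ≈ 1.00 d⁻¹

F/M = Q·S₀ / (V·X) = 1670 × 1090 / (504.0 × 3610) = 1.000 g BOD₅·(g VSS·d)⁻¹.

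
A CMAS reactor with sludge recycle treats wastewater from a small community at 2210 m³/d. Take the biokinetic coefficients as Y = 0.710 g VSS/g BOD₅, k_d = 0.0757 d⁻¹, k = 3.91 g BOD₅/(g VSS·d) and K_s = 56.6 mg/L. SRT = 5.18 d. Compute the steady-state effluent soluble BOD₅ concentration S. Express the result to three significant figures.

S ≈ 6.07 mg/L

Effluent substrate depends only on kinetics and SRT: S = K_s(1 + k_d θ_c) / [θ_c(Yk − k_d) − 1] = 56.6 × (1 + 0.0757 × 5.18) / [5.18 × (0.710 × 3.91 − 0.0757) − 1] = 78.79 / 12.99 = 6.067 mg/L.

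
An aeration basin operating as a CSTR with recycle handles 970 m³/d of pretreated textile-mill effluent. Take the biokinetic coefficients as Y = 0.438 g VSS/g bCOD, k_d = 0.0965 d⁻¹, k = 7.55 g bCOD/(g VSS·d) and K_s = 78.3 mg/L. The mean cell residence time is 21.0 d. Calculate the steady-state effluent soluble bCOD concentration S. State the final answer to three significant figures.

Effluent substrate depends only on kinetics and SRT: S = K_s(1 + k_d θ_c) / [θ_c(Yk − k_d) − 1] = 78.3 × (1 + 0.0965 × 21.0) / [21.0 × (0.438 × 7.55 − 0.0965) − 1] = 237.0 / 66.42 = 3.568 mg/L.

S ≈ 3.57 mg/L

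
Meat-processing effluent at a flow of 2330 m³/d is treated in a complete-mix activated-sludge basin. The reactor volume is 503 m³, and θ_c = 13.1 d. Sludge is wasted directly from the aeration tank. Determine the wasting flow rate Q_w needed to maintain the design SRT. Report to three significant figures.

Q_w ≈ 38.4 m³/d

With mixed-liquor wasting, θ_c = V/Q_w, so Q_w = V/θ_c = 503.0/13.1 = 38.40 m³/d.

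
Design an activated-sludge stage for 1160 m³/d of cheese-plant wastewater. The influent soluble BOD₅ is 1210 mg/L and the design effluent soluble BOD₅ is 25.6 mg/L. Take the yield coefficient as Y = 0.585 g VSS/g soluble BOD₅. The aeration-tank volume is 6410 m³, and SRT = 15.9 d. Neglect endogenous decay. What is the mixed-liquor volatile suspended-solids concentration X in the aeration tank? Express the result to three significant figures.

X = Y·Q·ΔS·θ_c / V = 0.585 × 1160 × (1210 − 25.6) × 15.9 / 6410 = 1994 mg/L.

X ≈ 1990 mg/L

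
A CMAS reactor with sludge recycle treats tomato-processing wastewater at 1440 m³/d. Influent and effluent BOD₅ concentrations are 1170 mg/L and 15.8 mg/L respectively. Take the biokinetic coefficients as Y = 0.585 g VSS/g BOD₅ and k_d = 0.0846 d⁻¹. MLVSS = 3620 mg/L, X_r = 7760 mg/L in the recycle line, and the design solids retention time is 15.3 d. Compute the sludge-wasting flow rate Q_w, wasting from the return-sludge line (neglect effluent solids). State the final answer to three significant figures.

From the SRT design equation V = Y Q (S₀−S) θ_c / [X (1 + k_d θ_c)] = 0.585 × 1440 × (1170 − 15.8) × 15.3 / [3620 × (1 + 0.0846 × 15.3)] = 1.49×10^7 / 8306 = 1791 m³.
Q_w = (V·X)/(θ_c X_r) = 1791 × 3620 / (15.3 × 7760) = 54.61 m³/d.

Q_w ≈ 54.6 m³/d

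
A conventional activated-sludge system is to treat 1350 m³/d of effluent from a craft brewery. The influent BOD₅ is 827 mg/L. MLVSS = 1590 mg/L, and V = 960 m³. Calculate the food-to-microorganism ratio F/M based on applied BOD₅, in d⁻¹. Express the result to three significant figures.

F/M ≈ 0.731 d⁻¹

F/M = Q·S₀ / (V·X) = 1350 × 827 / (960.0 × 1590) = 0.7314 g BOD₅·(g VSS·d)⁻¹.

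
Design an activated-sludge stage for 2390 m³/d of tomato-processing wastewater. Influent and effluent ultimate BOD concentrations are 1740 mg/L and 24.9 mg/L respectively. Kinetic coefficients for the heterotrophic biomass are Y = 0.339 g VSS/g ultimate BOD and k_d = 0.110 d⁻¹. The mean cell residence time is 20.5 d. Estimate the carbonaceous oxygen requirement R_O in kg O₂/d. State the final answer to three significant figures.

Y_obs = Y / (1 + k_d θ_c) = 0.339 / (1 + 0.110 × 20.5) = 0.339 / 3.255 = 0.1041.
Substrate removed = Q·(S₀ − S) = 2390 m³/d × (1740 − 24.9) g/m³ = 4.1×10^6 g/d = 4099 kg/d.
P_X = Y_obs·Q·(S₀ − S) = 0.1041 × 4099 = 426.9 kg VSS/d.
R_O = Q·(S₀ − S) − 1.42·P_X = 4099 − 1.42 × 426.9 = 3493 kg O₂/d.

R_O ≈ 3490 kg O₂/d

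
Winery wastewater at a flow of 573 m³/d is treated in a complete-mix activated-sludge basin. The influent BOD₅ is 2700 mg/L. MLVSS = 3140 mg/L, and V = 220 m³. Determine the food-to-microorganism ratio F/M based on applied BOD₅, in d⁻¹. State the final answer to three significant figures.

Food-to-microorganism ratio F/M = Q S₀ / (V X) = 573 × 2700 / (220.0 × 3140) = 2.240 d⁻¹.

F/M ≈ 2.24 d⁻¹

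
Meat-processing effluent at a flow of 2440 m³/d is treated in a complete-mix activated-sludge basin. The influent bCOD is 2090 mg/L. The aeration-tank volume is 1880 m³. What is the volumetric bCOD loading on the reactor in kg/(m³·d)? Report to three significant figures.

L_v ≈ 2.71 kg bCOD/(m³·d)

L_v = Q S₀ / V = 2440 × 2090 × 10⁻³ / 1880 = 2.713 kg/(m³·d).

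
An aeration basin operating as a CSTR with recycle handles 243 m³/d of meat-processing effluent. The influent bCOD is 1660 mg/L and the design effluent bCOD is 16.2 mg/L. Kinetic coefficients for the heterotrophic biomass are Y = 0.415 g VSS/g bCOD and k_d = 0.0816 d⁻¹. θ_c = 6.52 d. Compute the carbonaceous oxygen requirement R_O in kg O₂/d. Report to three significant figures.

Correct the yield for decay: Y_obs = Y/(1 + k_d θ_c) = 0.415 / (1 + 0.0816 × 6.52) = 0.415 / 1.532 = 0.2709.
ΔS = 1660 − 16.2 = 1644 mg/L, so the substrate removal rate is 243 × 1644/1000 = 399.4 kg bCOD/d.
P_X = Y_obs·Q·(S₀ − S) = 0.2709 × 399.4 = 108.2 kg VSS/d.
Carbonaceous O₂ demand = substrate oxidised − cell-mass equivalent = 399.4 − 1.42 × 108.2 = 245.8 kg O₂/d.

R_O ≈ 246 kg O₂/d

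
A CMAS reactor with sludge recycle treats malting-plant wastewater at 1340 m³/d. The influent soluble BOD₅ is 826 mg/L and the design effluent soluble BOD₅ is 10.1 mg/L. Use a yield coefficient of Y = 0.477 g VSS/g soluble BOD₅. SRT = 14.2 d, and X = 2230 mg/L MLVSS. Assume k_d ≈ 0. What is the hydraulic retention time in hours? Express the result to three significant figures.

τ ≈ 59.5 h

Biomass mass balance (decay neglected): V·X = Y·Q·(S₀ − S)·θ_c, so V = 0.477 × 1340 × (826 − 10.1) × 14.2 / 2230 = 3321 m³.
Hydraulic retention time τ = V/Q = 3321 / 1340 = 2.478 d = 59.48 h.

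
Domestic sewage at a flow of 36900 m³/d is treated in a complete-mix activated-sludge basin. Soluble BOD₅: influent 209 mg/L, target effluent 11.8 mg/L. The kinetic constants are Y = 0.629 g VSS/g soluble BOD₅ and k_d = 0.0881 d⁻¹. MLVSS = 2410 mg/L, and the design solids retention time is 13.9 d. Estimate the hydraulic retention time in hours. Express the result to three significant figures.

τ ≈ 7.72 h

Steady-state biomass mass balance: V·X·(1 + k_d·θ_c) = Y·Q·(S₀ − S)·θ_c, so V = 0.629 × 36900 × (209 − 11.8) × 13.9 / [2410 × (1 + 0.0881 × 13.9)] = 6.36×10^7 / 5361 = 11867 m³.
τ = V/Q = 11867/36900 = 0.3216 d, or 7.718 h.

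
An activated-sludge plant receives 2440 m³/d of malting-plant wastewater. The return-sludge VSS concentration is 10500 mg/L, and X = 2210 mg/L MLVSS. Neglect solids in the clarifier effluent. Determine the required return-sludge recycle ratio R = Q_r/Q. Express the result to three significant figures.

R ≈ 0.267

Solids balance on the clarifier gives (1+R)X = R·X_r, so R = X/(X_r − X) = 2210 / (10500 − 2210) = 0.2666.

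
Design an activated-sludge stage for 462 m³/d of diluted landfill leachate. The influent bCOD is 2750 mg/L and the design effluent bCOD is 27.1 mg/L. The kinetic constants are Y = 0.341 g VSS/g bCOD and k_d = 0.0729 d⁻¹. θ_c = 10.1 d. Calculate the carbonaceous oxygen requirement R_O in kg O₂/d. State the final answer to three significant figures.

R_O ≈ 907 kg O₂/d

Correct the yield for decay: Y_obs = Y/(1 + k_d θ_c) = 0.341 / (1 + 0.0729 × 10.1) = 0.341 / 1.736 = 0.1964.
ΔS = 2750 − 27.1 = 2723 mg/L, so the substrate removal rate is 462 × 2723/1000 = 1258 kg bCOD/d.
Net sludge production P_X = 0.1964 × 1258 = 247.1 kg VSS/d.
Carbonaceous O₂ demand = substrate oxidised − cell-mass equivalent = 1258 − 1.42 × 247.1 = 907.2 kg O₂/d.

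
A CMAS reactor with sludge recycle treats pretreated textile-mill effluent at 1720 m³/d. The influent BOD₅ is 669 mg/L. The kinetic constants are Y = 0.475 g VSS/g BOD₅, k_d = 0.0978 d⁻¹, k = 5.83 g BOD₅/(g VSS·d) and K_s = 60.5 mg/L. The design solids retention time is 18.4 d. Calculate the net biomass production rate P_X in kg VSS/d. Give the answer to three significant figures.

Effluent substrate depends only on kinetics and SRT: S = K_s(1 + k_d θ_c) / [θ_c(Yk − k_d) − 1] = 60.5 × (1 + 0.0978 × 18.4) / [18.4 × (0.475 × 5.83 − 0.0978) − 1] = 169.4 / 48.15 = 3.517 mg/L.
Observed yield with endogenous decay: Y_obs = Y / (1 + k_d·θ_c) = 0.475 / (1 + 0.0978 × 18.4) = 0.475 / 2.800 = 0.1697 g VSS/g BOD₅.
Mass of BOD₅ removed per day: Q(S₀ − S) = 1720 × 665.5 g/m³ = 1145 kg/d.
Net biomass production P_X = Y_obs × Q·(S₀ − S) = 0.1697 × 1145 = 194.2 kg VSS/d.

P_X ≈ 194 kg VSS/d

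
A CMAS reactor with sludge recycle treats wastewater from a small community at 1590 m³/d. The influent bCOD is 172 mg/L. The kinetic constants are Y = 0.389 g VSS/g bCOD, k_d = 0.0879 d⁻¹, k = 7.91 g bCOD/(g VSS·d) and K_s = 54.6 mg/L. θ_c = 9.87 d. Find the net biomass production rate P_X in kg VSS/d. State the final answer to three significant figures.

From the Monod/SRT balance for a CMAS, S = K_s·(1+k_d θ_c)/[θ_c·(Y k − k_d) − 1] = 54.6 × (1 + 0.0879 × 9.87) / [9.87 × (0.389 × 7.91 − 0.0879) − 1] = 102.0 / 28.50 = 3.578 mg/L.
Observed yield with endogenous decay: Y_obs = Y / (1 + k_d·θ_c) = 0.389 / (1 + 0.0879 × 9.87) = 0.389 / 1.868 = 0.2083 g VSS/g bCOD.
ΔS = 172 − 3.58 = 168.4 mg/L, so the substrate removal rate is 1590 × 168.4/1000 = 267.8 kg bCOD/d.
Net biomass production P_X = Y_obs × Q·(S₀ − S) = 0.2083 × 267.8 = 55.78 kg VSS/d.

P_X ≈ 55.8 kg VSS/d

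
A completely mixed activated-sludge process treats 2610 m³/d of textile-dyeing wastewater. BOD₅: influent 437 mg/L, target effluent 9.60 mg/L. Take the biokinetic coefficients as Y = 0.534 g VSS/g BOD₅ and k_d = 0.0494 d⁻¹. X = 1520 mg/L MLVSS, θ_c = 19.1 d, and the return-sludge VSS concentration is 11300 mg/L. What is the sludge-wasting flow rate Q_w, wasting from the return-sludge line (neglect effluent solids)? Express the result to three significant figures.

Q_w ≈ 27.1 m³/d

Steady-state biomass mass balance: V·X·(1 + k_d·θ_c) = Y·Q·(S₀ − S)·θ_c, so V = 0.534 × 2610 × (437 − 9.60) × 19.1 / [1520 × (1 + 0.0494 × 19.1)] = 1.14×10^7 / 2954 = 3851 m³.
θ_c = V·X/(Q_w·X_r) when wasting from the recycle, so Q_w = V·X/(θ_c·X_r) = 3851 × 1520 / (19.1 × 11300) = 27.12 m³/d.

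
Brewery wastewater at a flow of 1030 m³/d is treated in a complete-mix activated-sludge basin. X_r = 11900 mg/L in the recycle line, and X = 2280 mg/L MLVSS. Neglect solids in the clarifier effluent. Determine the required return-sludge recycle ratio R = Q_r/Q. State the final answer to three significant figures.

R ≈ 0.237

Solids balance on the clarifier gives (1+R)X = R·X_r, so R = X/(X_r − X) = 2280 / (11900 − 2280) = 0.2370.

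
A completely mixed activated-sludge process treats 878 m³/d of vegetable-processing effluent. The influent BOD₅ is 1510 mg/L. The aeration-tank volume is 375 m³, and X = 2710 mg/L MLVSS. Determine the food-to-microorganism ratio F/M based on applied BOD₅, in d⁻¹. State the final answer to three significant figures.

F/M = Q·S₀ / (V·X) = 878 × 1510 / (375.0 × 2710) = 1.305 g BOD₅·(g VSS·d)⁻¹.

F/M ≈ 1.30 d⁻¹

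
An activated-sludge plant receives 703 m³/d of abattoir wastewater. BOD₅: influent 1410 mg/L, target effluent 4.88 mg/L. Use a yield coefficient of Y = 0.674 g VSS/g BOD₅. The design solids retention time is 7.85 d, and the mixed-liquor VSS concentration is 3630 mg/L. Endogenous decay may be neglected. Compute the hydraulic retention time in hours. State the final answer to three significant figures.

V·X = Y·Q·ΔS·θ_c gives V = 0.674 × 703 × (1410 − 4.88) × 7.85 / 3630 = 1440 m³.
Hydraulic retention time τ = V/Q = 1440 / 703 = 2.048 d = 49.15 h.

τ ≈ 49.2 h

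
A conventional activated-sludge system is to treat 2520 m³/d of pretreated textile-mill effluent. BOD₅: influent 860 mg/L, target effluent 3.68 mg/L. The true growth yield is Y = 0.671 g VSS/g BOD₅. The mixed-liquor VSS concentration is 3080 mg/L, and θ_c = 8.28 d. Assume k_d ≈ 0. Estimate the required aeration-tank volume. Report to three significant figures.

V ≈ 3890 m³

With k_d = 0 the design equation reduces to V = Y Q (S₀−S) θ_c / X = 0.671 × 2520 × (860 − 3.68) × 8.28 / 3080 = 3893 m³.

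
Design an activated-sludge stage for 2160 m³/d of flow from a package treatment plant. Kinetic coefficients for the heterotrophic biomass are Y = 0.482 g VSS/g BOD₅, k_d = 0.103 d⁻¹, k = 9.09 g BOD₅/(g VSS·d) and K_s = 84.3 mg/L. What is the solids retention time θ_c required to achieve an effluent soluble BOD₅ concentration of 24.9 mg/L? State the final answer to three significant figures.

From 1/θ_c = Y·k·S/(K_s + S) − k_d: Y·k·S/(K_s+S) = 0.482 × 9.09 × 24.9 / (84.3 + 24.9) = 0.9991 d⁻¹.
θ_c = 1/(μ − k_d) = 1/(0.9991 − 0.103) = 1/0.8961 = 1.116 d.

θ_c ≈ 1.12 d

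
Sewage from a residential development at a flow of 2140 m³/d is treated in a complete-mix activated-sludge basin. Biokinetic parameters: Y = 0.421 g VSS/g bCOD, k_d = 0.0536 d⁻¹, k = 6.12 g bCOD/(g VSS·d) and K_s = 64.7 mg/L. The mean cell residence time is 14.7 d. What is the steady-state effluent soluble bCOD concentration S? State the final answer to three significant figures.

Effluent substrate depends only on kinetics and SRT: S = K_s(1 + k_d θ_c) / [θ_c(Yk − k_d) − 1] = 64.7 × (1 + 0.0536 × 14.7) / [14.7 × (0.421 × 6.12 − 0.0536) − 1] = 115.7 / 36.09 = 3.206 mg/L.

S ≈ 3.21 mg/L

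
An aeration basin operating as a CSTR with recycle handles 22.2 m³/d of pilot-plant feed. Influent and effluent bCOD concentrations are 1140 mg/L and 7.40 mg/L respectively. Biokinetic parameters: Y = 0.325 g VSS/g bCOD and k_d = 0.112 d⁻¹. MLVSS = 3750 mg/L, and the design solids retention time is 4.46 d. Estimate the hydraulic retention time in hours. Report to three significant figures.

Steady-state biomass mass balance: V·X·(1 + k_d·θ_c) = Y·Q·(S₀ − S)·θ_c, so V = 0.325 × 22.2 × (1140 − 7.40) × 4.46 / [3750 × (1 + 0.112 × 4.46)] = 3.64×10^4 / 5623 = 6.481 m³.
τ = V/Q = 6.481/22.2 = 0.2920 d, or 7.007 h.

τ ≈ 7.01 h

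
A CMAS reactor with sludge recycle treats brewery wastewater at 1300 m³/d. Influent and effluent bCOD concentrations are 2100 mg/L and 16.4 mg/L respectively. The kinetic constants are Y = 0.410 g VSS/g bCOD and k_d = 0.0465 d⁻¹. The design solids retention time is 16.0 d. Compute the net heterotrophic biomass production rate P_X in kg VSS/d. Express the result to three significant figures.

Correct the yield for decay: Y_obs = Y/(1 + k_d θ_c) = 0.410 / (1 + 0.0465 × 16.0) = 0.410 / 1.744 = 0.2351.
Substrate removed = Q·(S₀ − S) = 1300 m³/d × (2100 − 16.4) g/m³ = 2.71×10^6 g/d = 2709 kg/d.
So the net sludge growth is P_X = 0.2351 × 2709 = 636.8 kg VSS/d.

P_X ≈ 637 kg VSS/d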